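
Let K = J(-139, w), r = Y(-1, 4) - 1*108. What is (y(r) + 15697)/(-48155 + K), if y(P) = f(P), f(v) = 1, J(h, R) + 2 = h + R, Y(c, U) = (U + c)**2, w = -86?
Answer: -7849/24191 ≈ -0.32446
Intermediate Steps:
J(h, R) = -2 + R + h (J(h, R) = -2 + (h + R) = -2 + (R + h) = -2 + R + h)
r = -99 (r = (4 - 1)**2 - 1*108 = 3**2 - 108 = 9 - 108 = -99)
y(P) = 1
K = -227 (K = -2 - 86 - 139 = -227)
(y(r) + 15697)/(-48155 + K) = (1 + 15697)/(-48155 - 227) = 15698/(-48382) = 15698*(-1/48382) = -7849/24191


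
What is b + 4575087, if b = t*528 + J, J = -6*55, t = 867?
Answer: 5032533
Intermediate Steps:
J = -330
b = 457446 (b = 867*528 - 330 = 457776 - 330 = 457446)
b + 4575087 = 457446 + 4575087 = 5032533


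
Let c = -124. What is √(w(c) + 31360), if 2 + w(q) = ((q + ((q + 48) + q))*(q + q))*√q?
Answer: √(31358 + 160704*I*√31) ≈ 680.69 + 657.25*I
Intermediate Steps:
w(q) = -2 + 2*q^(3/2)*(48 + 3*q) (w(q) = -2 + ((q + ((q + 48) + q))*(q + q))*√q = -2 + ((q + ((48 + q) + q))*(2*q))*√q = -2 + ((q + (48 + 2*q))*(2*q))*√q = -2 + ((48 + 3*q)*(2*q))*√q = -2 + (2*q*(48 + 3*q))*√q = -2 + 2*q^(3/2)*(48 + 3*q))
√(w(c) + 31360) = √((-2 + 6*(-124)^(5/2) + 96*(-124)^(3/2)) + 31360) = √((-2 + 6*(30752*I*√31) + 96*(-248*I*√31)) + 31360) = √((-2 + 184512*I*√31 - 23808*I*√31) + 31360) = √((-2 + 160704*I*√31) + 31360) = √(31358 + 160704*I*√31)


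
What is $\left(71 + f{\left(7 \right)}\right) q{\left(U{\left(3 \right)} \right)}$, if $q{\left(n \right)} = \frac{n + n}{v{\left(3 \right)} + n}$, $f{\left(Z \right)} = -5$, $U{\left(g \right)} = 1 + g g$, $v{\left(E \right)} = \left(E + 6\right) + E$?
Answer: $60$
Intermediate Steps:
$v{\left(E \right)} = 6 + 2 E$ ($v{\left(E \right)} = \left(6 + E\right) + E = 6 + 2 E$)
$U{\left(g \right)} = 1 + g^{2}$
$q{\left(n \right)} = \frac{2 n}{12 + n}$ ($q{\left(n \right)} = \frac{n + n}{\left(6 + 2 \cdot 3\right) + n} = \frac{2 n}{\left(6 + 6\right) + n} = \frac{2 n}{12 + n}$)
$\left(71 + f{\left(7 \right)}\right) q{\left(U{\left(3 \right)} \right)} = \left(71 - 5\right) \frac{2 \left(1 + 3^{2}\right)}{12 + \left(1 + 3^{2}\right)} = 66 \frac{2 \left(1 + 9\right)}{12 + \left(1 + 9\right)} = 66 \cdot 2 \cdot 10 \frac{1}{12 + 10} = 66 \cdot 2 \cdot 10 \cdot \frac{1}{22} = 66 \cdot \frac{10}{11} = 60$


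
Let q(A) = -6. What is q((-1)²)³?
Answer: -216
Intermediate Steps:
q((-1)²)³ = (-6)³ = -216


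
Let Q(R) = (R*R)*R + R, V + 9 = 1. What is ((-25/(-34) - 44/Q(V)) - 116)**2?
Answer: 16198671076/1221025 ≈ 13266.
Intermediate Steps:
V = -8 (V = -9 + 1 = -8)
Q(R) = R + R**3 (Q(R) = R**2*R + R = R**3 + R = R + R**3)
((-25/(-34) - 44/Q(V)) - 116)**2 = ((-25/(-34) - 44/(-8 + (-8)**3)) - 116)**2 = ((-25*(-1/34) - 44/(-8 - 512)) - 116)**2 = ((25/34 - 44/(-520)) - 116)**2 = ((25/34 - 44*(-1/520)) - 116)**2 = ((25/34 + 11/130) - 116)**2 = (906/1105 - 116)**2 = (-127274/1105)**2 = 16198671076/1221025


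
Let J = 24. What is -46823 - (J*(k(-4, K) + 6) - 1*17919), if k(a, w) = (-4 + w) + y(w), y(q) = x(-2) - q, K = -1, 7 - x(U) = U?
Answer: -29168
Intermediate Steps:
x(U) = 7 - U
y(q) = 9 - q (y(q) = (7 - 1*(-2)) - q = (7 + 2) - q = 9 - q)
k(a, w) = 5 (k(a, w) = (-4 + w) + (9 - w) = 5)
-46823 - (J*(k(-4, K) + 6) - 1*17919) = -46823 - (24*(5 + 6) - 1*17919) = -46823 - (24*11 - 17919) = -46823 - (264 - 17919) = -46823 - 1*(-17655) = -46823 + 17655 = -29168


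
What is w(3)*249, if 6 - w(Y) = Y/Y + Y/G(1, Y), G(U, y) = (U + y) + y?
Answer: 7968/7 ≈ 1138.3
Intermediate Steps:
G(U, y) = U + 2*y
w(Y) = 5 - Y/(1 + 2*Y) (w(Y) = 6 - (Y/Y + Y/(1 + 2*Y)) = 6 - (1 + Y/(1 + 2*Y)) = 6 + (-1 - Y/(1 + 2*Y)) = 5 - Y/(1 + 2*Y))
w(3)*249 = ((5 + 9*3)/(1 + 2*3))*249 = ((5 + 27)/(1 + 6))*249 = (32/7)*249 = 7968/7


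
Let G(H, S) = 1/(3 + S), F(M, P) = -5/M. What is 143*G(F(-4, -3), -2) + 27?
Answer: 170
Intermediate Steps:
143*G(F(-4, -3), -2) + 27 = 143/(3 - 2) + 27 = 143/1 + 27 = 143*1 + 27 = 143 + 27 = 170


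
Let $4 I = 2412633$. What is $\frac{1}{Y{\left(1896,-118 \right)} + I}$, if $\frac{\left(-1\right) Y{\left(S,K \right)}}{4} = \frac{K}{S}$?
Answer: $\frac{948}{571794257} \approx 1.6579 \cdot 10^{-6}$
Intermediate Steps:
$I = \frac{2412633}{4}$ ($I = \frac{1}{4} \cdot 2412633 = \frac{2412633}{4} \approx 6.0316 \cdot 10^{5}$)
$Y{\left(S,K \right)} = - \frac{4 K}{S}$ ($Y{\left(S,K \right)} = - 4 \frac{K}{S} = - \frac{4 K}{S}$)
$\frac{1}{Y{\left(1896,-118 \right)} + I} = \frac{1}{\left(-4\right) \left(-118\right) \frac{1}{1896} + \frac{2412633}{4}} = \frac{1}{\frac{59}{237} + \frac{2412633}{4}} = \frac{1}{\frac{571794257}{948}} = \frac{948}{571794257}$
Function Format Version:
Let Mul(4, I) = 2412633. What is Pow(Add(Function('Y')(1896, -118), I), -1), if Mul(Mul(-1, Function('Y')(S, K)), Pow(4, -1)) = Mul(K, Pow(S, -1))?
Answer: Rational(948, 571794257) ≈ 1.6579e-6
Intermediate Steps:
I = Rational(2412633, 4) (I = Mul(Rational(1, 4), 2412633) = Rational(2412633, 4) ≈ 6.0316e+5)
Function('Y')(S, K) = Mul(-4, K, Pow(S, -1)) (Function('Y')(S, K) = Mul(-4, Mul(K, Pow(S, -1))) = Mul(-4, K, Pow(S, -1)))
Pow(Add(Function('Y')(1896, -118), I), -1) = Pow(Add(Mul(-4, -118, Pow(1896, -1)), Rational(2412633, 4)), -1) = Pow(Add(Mul(-4, -118, Rational(1, 1896)), Rational(2412633, 4)), -1) = Pow(Add(Rational(59, 237), Rational(2412633, 4)), -1) = Pow(Rational(571794257, 948), -1) = Rational(948, 571794257)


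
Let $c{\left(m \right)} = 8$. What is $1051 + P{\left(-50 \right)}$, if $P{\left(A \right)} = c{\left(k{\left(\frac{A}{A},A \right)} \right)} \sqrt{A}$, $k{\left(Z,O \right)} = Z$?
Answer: $1051 + 40 i \sqrt{2} \approx 1051.0 + 56.569 i$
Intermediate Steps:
$P{\left(A \right)} = 8 \sqrt{A}$
$1051 + P{\left(-50 \right)} = 1051 + 8 \sqrt{-50} = 1051 + 8 \cdot 5 i \sqrt{2} = 1051 + 40 i \sqrt{2}$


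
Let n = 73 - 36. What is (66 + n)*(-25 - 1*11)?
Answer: -3708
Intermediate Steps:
n = 37
(66 + n)*(-25 - 1*11) = (66 + 37)*(-25 - 1*11) = 103*(-25 - 11) = 103*(-36) = -3708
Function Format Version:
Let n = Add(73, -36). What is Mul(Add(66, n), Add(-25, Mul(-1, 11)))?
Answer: -3708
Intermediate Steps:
n = 37
Mul(Add(66, n), Add(-25, Mul(-1, 11))) = Mul(Add(66, 37), Add(-25, Mul(-1, 11))) = Mul(103, Add(-25, -11)) = Mul(103, -36) = -3708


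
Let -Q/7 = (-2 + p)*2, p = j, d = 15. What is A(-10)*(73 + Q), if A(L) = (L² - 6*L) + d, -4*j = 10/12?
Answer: 218225/12 ≈ 18185.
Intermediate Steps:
j = -5/24 (j = -5/(2*12) = -¼*⅚ = -5/24 ≈ -0.20833)
p = -5/24 ≈ -0.20833
Q = 371/12 (Q = -7*(-2 - 5/24)*2 = -(-371)*2/24 = -7*(-53/12) = 371/12 ≈ 30.917)
A(L) = 15 + L² - 6*L (A(L) = (L² - 6*L) + 15 = 15 + L² - 6*L)
A(-10)*(73 + Q) = (15 + (-10)² - 6*(-10))*(73 + 371/12) = (15 + 100 + 60)*(1247/12) = 175*(1247/12) = 218225/12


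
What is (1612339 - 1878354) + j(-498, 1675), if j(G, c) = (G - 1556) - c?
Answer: -269744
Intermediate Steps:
j(G, c) = -1556 + G - c (j(G, c) = (-1556 + G) - c = -1556 + G - c)
(1612339 - 1878354) + j(-498, 1675) = (1612339 - 1878354) + (-1556 - 498 - 1*1675) = -266015 + (-1556 - 498 - 1675) = -266015 - 3729 = -269744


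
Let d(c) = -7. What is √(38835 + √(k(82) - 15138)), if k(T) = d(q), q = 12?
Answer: √(38835 + I*√15145) ≈ 197.07 + 0.3122*I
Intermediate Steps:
k(T) = -7
√(38835 + √(k(82) - 15138)) = √(38835 + √(-7 - 15138)) = √(38835 + √(-15145)) = √(38835 + I*√15145)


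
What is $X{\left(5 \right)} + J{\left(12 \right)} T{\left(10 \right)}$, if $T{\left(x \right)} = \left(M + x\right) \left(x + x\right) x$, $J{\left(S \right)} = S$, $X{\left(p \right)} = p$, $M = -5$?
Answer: $12005$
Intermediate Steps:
$T{\left(x \right)} = 2 x^{2} \left(-5 + x\right)$ ($T{\left(x \right)} = \left(-5 + x\right) \left(x + x\right) x = \left(-5 + x\right) 2 x x = 2 x \left(-5 + x\right) x = 2 x^{2} \left(-5 + x\right)$)
$X{\left(5 \right)} + J{\left(12 \right)} T{\left(10 \right)} = 5 + 12 \cdot 2 \cdot 10^{2} \left(-5 + 10\right) = 5 + 12 \cdot 2 \cdot 100 \cdot 5 = 5 + 12 \cdot 1000 = 5 + 12000 = 12005$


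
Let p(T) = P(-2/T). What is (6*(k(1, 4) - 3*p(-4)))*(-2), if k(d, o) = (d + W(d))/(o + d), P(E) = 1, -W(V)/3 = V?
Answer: 204/5 ≈ 40.800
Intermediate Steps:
W(V) = -3*V
p(T) = 1
k(d, o) = -2*d/(d + o) (k(d, o) = (d - 3*d)/(o + d) = (-2*d)/(d + o) = -2*d/(d + o))
(6*(k(1, 4) - 3*p(-4)))*(-2) = (6*(-2*1/(1 + 4) - 3*1))*(-2) = (6*(-2*1/5 - 3))*(-2) = (6*(-2*1*⅕ - 3))*(-2) = (6*(-⅖ - 3))*(-2) = (6*(-17/5))*(-2) = -102/5*(-2) = 204/5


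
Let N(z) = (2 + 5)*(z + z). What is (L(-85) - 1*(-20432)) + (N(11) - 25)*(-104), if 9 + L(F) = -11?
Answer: 6996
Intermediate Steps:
N(z) = 14*z (N(z) = 7*(2*z) = 14*z)
L(F) = -20 (L(F) = -9 - 11 = -20)
(L(-85) - 1*(-20432)) + (N(11) - 25)*(-104) = (-20 - 1*(-20432)) + (14*11 - 25)*(-104) = (-20 + 20432) + (154 - 25)*(-104) = 20412 + 129*(-104) = 20412 - 13416 = 6996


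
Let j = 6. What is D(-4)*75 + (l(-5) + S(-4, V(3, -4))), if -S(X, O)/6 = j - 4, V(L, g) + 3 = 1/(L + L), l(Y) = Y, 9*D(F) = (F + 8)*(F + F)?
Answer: -851/3 ≈ -283.67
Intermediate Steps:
D(F) = 2*F*(8 + F)/9 (D(F) = ((F + 8)*(F + F))/9 = ((8 + F)*(2*F))/9 = (2*F*(8 + F))/9 = 2*F*(8 + F)/9)
V(L, g) = -3 + 1/(2*L) (V(L, g) = -3 + 1/(L + L) = -3 + 1/(2*L))
S(X, O) = -12 (S(X, O) = -6*(6 - 4) = -6*2 = -12)
D(-4)*75 + (l(-5) + S(-4, V(3, -4))) = ((2/9)*(-4)*(8 - 4))*75 + (-5 - 12) = ((2/9)*(-4)*4)*75 - 17 = -32/9*75 - 17 = -800/3 - 17 = -851/3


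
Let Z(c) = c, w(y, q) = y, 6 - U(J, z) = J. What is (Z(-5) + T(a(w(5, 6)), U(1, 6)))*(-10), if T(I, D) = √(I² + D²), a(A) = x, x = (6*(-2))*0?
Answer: 0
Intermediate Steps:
U(J, z) = 6 - J
x = 0 (x = -12*0 = 0)
a(A) = 0
T(I, D) = √(D² + I²)
(Z(-5) + T(a(w(5, 6)), U(1, 6)))*(-10) = (-5 + √((6 - 1*1)² + 0²))*(-10) = (-5 + √((6 - 1)² + 0))*(-10) = (-5 + √(5² + 0))*(-10) = (-5 + √(25 + 0))*(-10) = (-5 + √25)*(-10) = (-5 + 5)*(-10) = 0*(-10) = 0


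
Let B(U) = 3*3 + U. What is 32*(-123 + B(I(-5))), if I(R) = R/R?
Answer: -3616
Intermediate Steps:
I(R) = 1
B(U) = 9 + U
32*(-123 + B(I(-5))) = 32*(-123 + (9 + 1)) = 32*(-123 + 10) = 32*(-113) = -3616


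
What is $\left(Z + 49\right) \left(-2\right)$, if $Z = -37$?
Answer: $-24$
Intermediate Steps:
$\left(Z + 49\right) \left(-2\right) = \left(-37 + 49\right) \left(-2\right) = 12 \left(-2\right) = -24$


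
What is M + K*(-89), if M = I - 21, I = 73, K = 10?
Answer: -838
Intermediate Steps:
M = 52 (M = 73 - 21 = 52)
M + K*(-89) = 52 + 10*(-89) = 52 - 890 = -838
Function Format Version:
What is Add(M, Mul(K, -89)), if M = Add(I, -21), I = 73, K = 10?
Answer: -838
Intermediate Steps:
M = 52 (M = Add(73, -21) = 52)
Add(M, Mul(K, -89)) = Add(52, Mul(10, -89)) = Add(52, -890) = -838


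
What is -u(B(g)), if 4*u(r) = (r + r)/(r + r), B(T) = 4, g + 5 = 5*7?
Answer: -¼ ≈ -0.25000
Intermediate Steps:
g = 30 (g = -5 + 5*7 = -5 + 35 = 30)
u(r) = ¼ (u(r) = ((r + r)/(r + r))/4 = ((2*r)/((2*r)))/4 = ((2*r)*(1/(2*r)))/4 = (¼)*1 = ¼)
-u(B(g)) = -1*¼ = -¼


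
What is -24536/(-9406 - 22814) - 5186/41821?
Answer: 214756784/336868155 ≈ 0.63751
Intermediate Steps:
-24536/(-9406 - 22814) - 5186/41821 = -24536/(-32220) - 5186*1/41821 = -24536*(-1/32220) - 5186/41821 = 6134/8055 - 5186/41821 = 214756784/336868155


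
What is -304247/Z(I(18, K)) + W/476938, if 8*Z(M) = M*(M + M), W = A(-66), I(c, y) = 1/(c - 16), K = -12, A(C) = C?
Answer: -105532331411/21679 ≈ -4.8680e+6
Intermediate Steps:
I(c, y) = 1/(-16 + c)
W = -66
Z(M) = M²/4 (Z(M) = (M*(M + M))/8 = (M*(2*M))/8 = (2*M²)/8 = M²/4)
-304247/Z(I(18, K)) + W/476938 = -304247*4*(-16 + 18)² - 66/476938 = -304247/((1/2)²/4) - 66*1/476938 = -304247/((½)²/4) - 3/21679 = -304247/((¼)*(¼)) - 3/21679 = -304247/1/16 - 3/21679 = -304247*16 - 3/21679 = -4867952 - 3/21679 = -105532331411/21679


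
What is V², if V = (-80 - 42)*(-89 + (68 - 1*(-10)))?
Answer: 1800964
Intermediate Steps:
V = 1342 (V = -122*(-89 + (68 + 10)) = -122*(-89 + 78) = -122*(-11) = 1342)
V² = 1342² = 1800964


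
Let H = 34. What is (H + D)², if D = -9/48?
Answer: 292681/256 ≈ 1143.3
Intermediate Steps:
D = -3/16 (D = -9*1/48 = -3/16 ≈ -0.18750)
(H + D)² = (34 - 3/16)² = (541/16)² = 292681/256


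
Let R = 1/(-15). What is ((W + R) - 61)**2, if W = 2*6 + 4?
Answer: 456976/225 ≈ 2031.0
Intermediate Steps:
R = -1/15 ≈ -0.066667
W = 16 (W = 12 + 4 = 16)
((W + R) - 61)**2 = ((16 - 1/15) - 61)**2 = (239/15 - 61)**2 = (-676/15)**2 = 456976/225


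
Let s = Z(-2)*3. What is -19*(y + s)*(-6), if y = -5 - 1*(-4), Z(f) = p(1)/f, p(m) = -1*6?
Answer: 912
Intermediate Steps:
p(m) = -6
Z(f) = -6/f
s = 9 (s = -6/(-2)*3 = -6*(-½)*3 = 3*3 = 9)
y = -1 (y = -5 + 4 = -1)
-19*(y + s)*(-6) = -19*(-1 + 9)*(-6) = -152*(-6) = -19*(-48) = 912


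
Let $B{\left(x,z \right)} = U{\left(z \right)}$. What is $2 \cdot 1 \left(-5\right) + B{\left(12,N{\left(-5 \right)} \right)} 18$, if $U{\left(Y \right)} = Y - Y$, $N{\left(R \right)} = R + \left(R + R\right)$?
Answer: $-10$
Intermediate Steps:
$N{\left(R \right)} = 3 R$ ($N{\left(R \right)} = R + 2 R = 3 R$)
$U{\left(Y \right)} = 0$
$B{\left(x,z \right)} = 0$
$2 \cdot 1 \left(-5\right) + B{\left(12,N{\left(-5 \right)} \right)} 18 = 2 \cdot 1 \left(-5\right) + 0 \cdot 18 = 2 \left(-5\right) + 0 = -10 + 0 = -10$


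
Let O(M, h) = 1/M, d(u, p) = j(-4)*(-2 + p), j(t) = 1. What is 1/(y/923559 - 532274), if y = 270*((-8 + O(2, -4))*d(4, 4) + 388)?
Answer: -307853/163862114152 ≈ -1.8787e-6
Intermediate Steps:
d(u, p) = -2 + p (d(u, p) = 1*(-2 + p) = -2 + p)
y = 100710 (y = 270*((-8 + 1/2)*(-2 + 4) + 388) = 270*((-8 + 1/2)*2 + 388) = 270*(-15/2*2 + 388) = 270*(-15 + 388) = 270*373 = 100710)
1/(y/923559 - 532274) = 1/(100710/923559 - 532274) = 1/(100710*(1/923559) - 532274) = 1/(33570/307853 - 532274) = 1/(-163862114152/307853) = -307853/163862114152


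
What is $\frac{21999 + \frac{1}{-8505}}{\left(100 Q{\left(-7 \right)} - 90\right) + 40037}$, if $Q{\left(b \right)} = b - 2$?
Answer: $\frac{187101494}{332094735} \approx 0.5634$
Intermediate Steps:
$Q{\left(b \right)} = -2 + b$ ($Q{\left(b \right)} = b - 2 = -2 + b$)
$\frac{21999 + \frac{1}{-8505}}{\left(100 Q{\left(-7 \right)} - 90\right) + 40037} = \frac{21999 + \frac{1}{-8505}}{\left(100 \left(-2 - 7\right) - 90\right) + 40037} = \frac{21999 - \frac{1}{8505}}{\left(100 \left(-9\right) - 90\right) + 40037} = \frac{187101494}{8505 \left(\left(-900 - 90\right) + 40037\right)} = \frac{187101494}{8505 \left(-990 + 40037\right)} = \frac{187101494}{8505 \cdot 39047} = \frac{187101494}{8505} \cdot \frac{1}{39047} = \frac{187101494}{332094735}$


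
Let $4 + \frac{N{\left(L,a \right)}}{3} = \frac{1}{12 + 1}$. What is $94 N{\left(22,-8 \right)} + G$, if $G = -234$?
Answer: $- \frac{17424}{13} \approx -1340.3$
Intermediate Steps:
$N{\left(L,a \right)} = - \frac{153}{13}$ ($N{\left(L,a \right)} = -12 + \frac{3}{12 + 1} = -12 + \frac{3}{13} = - \frac{153}{13}$)
$94 N{\left(22,-8 \right)} + G = 94 \left(- \frac{153}{13}\right) - 234 = - \frac{14382}{13} - 234 = - \frac{17424}{13}$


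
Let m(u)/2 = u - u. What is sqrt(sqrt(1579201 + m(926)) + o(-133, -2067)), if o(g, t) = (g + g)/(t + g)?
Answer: sqrt(1463 + 12100*sqrt(1579201))/110 ≈ 35.451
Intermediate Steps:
m(u) = 0 (m(u) = 2*(u - u) = 2*0 = 0)
o(g, t) = 2*g/(g + t) (o(g, t) = (2*g)/(g + t) = 2*g/(g + t))
sqrt(sqrt(1579201 + m(926)) + o(-133, -2067)) = sqrt(sqrt(1579201 + 0) + 2*(-133)/(-133 - 2067)) = sqrt(sqrt(1579201) + 2*(-133)/(-2200)) = sqrt(sqrt(1579201) + 2*(-133)*(-1/2200)) = sqrt(sqrt(1579201) + 133/1100) = sqrt(133/1100 + sqrt(1579201))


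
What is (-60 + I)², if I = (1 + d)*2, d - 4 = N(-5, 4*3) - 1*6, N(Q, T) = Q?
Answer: 5184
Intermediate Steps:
d = -7 (d = 4 + (-5 - 1*6) = 4 + (-5 - 6) = 4 - 11 = -7)
I = -12 (I = (1 - 7)*2 = -6*2 = -12)
(-60 + I)² = (-60 - 12)² = (-72)² = 5184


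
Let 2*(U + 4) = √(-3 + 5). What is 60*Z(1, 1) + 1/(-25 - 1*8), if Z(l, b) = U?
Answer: -7921/33 + 30*√2 ≈ -197.60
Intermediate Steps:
U = -4 + √2/2 (U = -4 + √(-3 + 5)/2 = -4 + √2/2 ≈ -3.2929)
Z(l, b) = -4 + √2/2
60*Z(1, 1) + 1/(-25 - 1*8) = 60*(-4 + √2/2) + 1/(-25 - 1*8) = (-240 + 30*√2) + 1/(-25 - 8) = (-240 + 30*√2) + 1/(-33) = (-240 + 30*√2) - 1/33 = -7921/33 + 30*√2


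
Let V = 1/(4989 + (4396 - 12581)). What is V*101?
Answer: -101/3196 ≈ -0.031602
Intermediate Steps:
V = -1/3196 (V = 1/(4989 - 8185) = 1/(-3196) = -1/3196 ≈ -0.00031289)
V*101 = -1/3196*101 = -101/3196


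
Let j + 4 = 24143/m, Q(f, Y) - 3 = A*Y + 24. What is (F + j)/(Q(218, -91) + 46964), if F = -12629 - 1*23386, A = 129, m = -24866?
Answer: -895672597/876576232 ≈ -1.0218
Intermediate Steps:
F = -36015 (F = -12629 - 23386 = -36015)
Q(f, Y) = 27 + 129*Y (Q(f, Y) = 3 + (129*Y + 24) = 3 + (24 + 129*Y) = 27 + 129*Y)
j = -123607/24866 (j = -4 + 24143/(-24866) = -4 + 24143*(-1/24866) = -4 - 24143/24866 = -123607/24866 ≈ -4.9709)
(F + j)/(Q(218, -91) + 46964) = (-36015 - 123607/24866)/((27 + 129*(-91)) + 46964) = -895672597/(24866*((27 - 11739) + 46964)) = -895672597/(24866*(-11712 + 46964)) = -895672597/24866/35252 = -895672597/24866*1/35252 = -895672597/876576232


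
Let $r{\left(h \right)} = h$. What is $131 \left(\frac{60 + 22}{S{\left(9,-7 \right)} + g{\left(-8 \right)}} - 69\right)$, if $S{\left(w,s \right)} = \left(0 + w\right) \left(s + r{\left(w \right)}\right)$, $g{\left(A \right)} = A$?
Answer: $- \frac{39824}{5} \approx -7964.8$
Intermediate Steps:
$S{\left(w,s \right)} = w \left(s + w\right)$ ($S{\left(w,s \right)} = \left(0 + w\right) \left(s + w\right) = w \left(s + w\right)$)
$131 \left(\frac{60 + 22}{S{\left(9,-7 \right)} + g{\left(-8 \right)}} - 69\right) = 131 \left(\frac{60 + 22}{9 \left(-7 + 9\right) - 8} - 69\right) = 131 \left(\frac{82}{9 \cdot 2 - 8} - 69\right) = 131 \left(\frac{82}{18 - 8} - 69\right) = 131 \left(\frac{82}{10} - 69\right) = 131 \left(82 \cdot \frac{1}{10} - 69\right) = 131 \left(\frac{41}{5} - 69\right) = 131 \left(- \frac{304}{5}\right) = - \frac{39824}{5}$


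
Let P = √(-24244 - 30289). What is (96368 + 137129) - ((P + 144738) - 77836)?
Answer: 166595 - I*√54533 ≈ 1.666e+5 - 233.52*I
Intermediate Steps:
P = I*√54533 (P = √(-54533) = I*√54533 ≈ 233.52*I)
(96368 + 137129) - ((P + 144738) - 77836) = (96368 + 137129) - ((I*√54533 + 144738) - 77836) = 233497 - ((144738 + I*√54533) - 77836) = 233497 - (66902 + I*√54533) = 233497 + (-66902 - I*√54533) = 166595 - I*√54533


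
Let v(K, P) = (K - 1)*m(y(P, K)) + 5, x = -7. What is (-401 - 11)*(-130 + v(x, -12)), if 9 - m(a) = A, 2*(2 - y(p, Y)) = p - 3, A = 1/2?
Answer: 79516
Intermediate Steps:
A = ½ ≈ 0.50000
y(p, Y) = 7/2 - p/2 (y(p, Y) = 2 - (p - 3)/2 = 2 - (-3 + p)/2 = 2 + (3/2 - p/2) = 7/2 - p/2)
m(a) = 17/2 (m(a) = 9 - 1*½ = 9 - ½ = 17/2)
v(K, P) = -7/2 + 17*K/2 (v(K, P) = (K - 1)*(17/2) + 5 = (-1 + K)*(17/2) + 5 = (-17/2 + 17*K/2) + 5 = -7/2 + 17*K/2)
(-401 - 11)*(-130 + v(x, -12)) = (-401 - 11)*(-130 + (-7/2 + (17/2)*(-7))) = -412*(-130 + (-7/2 - 119/2)) = -412*(-130 - 63) = -412*(-193) = 79516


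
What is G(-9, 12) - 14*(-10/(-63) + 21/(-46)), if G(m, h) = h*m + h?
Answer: -19009/207 ≈ -91.831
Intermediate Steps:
G(m, h) = h + h*m
G(-9, 12) - 14*(-10/(-63) + 21/(-46)) = 12*(1 - 9) - 14*(-10/(-63) + 21/(-46)) = 12*(-8) - 14*(-10*(-1/63) + 21*(-1/46)) = -96 - 14*(10/63 - 21/46) = -96 - 14*(-863/2898) = -96 + 863/207 = -19009/207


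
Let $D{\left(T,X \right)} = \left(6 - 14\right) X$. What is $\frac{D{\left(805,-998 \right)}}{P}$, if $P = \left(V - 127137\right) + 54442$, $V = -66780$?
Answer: $- \frac{7984}{139475} \approx -0.057243$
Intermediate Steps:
$D{\left(T,X \right)} = - 8 X$
$P = -139475$ ($P = \left(-66780 - 127137\right) + 54442 = -193917 + 54442 = -139475$)
$\frac{D{\left(805,-998 \right)}}{P} = \frac{\left(-8\right) \left(-998\right)}{-139475} = 7984 \left(- \frac{1}{139475}\right) = - \frac{7984}{139475}$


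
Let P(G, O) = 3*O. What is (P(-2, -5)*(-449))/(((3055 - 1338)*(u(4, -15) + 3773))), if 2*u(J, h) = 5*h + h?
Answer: 6735/6400976 ≈ 0.0010522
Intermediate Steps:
u(J, h) = 3*h (u(J, h) = (5*h + h)/2 = (6*h)/2 = 3*h)
(P(-2, -5)*(-449))/(((3055 - 1338)*(u(4, -15) + 3773))) = ((3*(-5))*(-449))/(((3055 - 1338)*(3*(-15) + 3773))) = (-15*(-449))/((1717*(-45 + 3773))) = 6735/((1717*3728)) = 6735/6400976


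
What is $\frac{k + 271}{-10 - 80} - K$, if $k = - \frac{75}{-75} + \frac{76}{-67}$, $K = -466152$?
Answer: $\frac{1405439206}{3015} \approx 4.6615 \cdot 10^{5}$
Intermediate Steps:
$k = - \frac{9}{67}$ ($k = \left(-75\right) \left(- \frac{1}{75}\right) + 76 \left(- \frac{1}{67}\right) = 1 - \frac{76}{67} = - \frac{9}{67} \approx -0.13433$)
$\frac{k + 271}{-10 - 80} - K = \frac{- \frac{9}{67} + 271}{-10 - 80} - -466152 = \frac{1}{-90} \cdot \frac{18148}{67} + 466152 = \left(- \frac{1}{90}\right) \frac{18148}{67} + 466152 = - \frac{9074}{3015} + 466152 = \frac{1405439206}{3015}$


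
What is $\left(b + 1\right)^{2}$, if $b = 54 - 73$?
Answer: $324$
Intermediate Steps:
$b = -19$
$\left(b + 1\right)^{2} = \left(-19 + 1\right)^{2} = \left(-18\right)^{2} = 324$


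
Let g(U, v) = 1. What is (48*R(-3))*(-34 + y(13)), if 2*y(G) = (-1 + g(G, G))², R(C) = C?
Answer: 4896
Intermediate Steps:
y(G) = 0 (y(G) = (-1 + 1)²/2 = (½)*0² = (½)*0 = 0)
(48*R(-3))*(-34 + y(13)) = (48*(-3))*(-34 + 0) = -144*(-34) = 4896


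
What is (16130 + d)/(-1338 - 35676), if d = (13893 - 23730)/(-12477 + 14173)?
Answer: -27346643/62775744 ≈ -0.43562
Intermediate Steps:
d = -9837/1696 ≈ -5.8001
(16130 + d)/(-1338 - 35676) = (16130 - 9837/1696)/(-1338 - 35676) = (27346643/1696)/(-37014) = (27346643/1696)*(-1/37014) = -27346643/62775744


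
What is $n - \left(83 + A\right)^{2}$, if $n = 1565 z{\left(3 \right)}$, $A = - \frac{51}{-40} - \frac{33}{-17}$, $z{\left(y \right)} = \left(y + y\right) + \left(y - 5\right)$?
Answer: $- \frac{542501129}{462400} \approx -1173.2$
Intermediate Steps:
$z{\left(y \right)} = -5 + 3 y$ ($z{\left(y \right)} = 2 y + \left(-5 + y\right) = -5 + 3 y$)
$A = \frac{2187}{680}$ ($A = \left(-51\right) \left(- \frac{1}{40}\right) - - \frac{33}{17} = \frac{51}{40} + \frac{33}{17} = \frac{2187}{680} \approx 3.2162$)
$n = 6260$ ($n = 1565 \left(-5 + 3 \cdot 3\right) = 1565 \left(-5 + 9\right) = 1565 \cdot 4 = 6260$)
$n - \left(83 + A\right)^{2} = 6260 - \left(83 + \frac{2187}{680}\right)^{2} = 6260 - \left(\frac{58627}{680}\right)^{2} = 6260 - \frac{3437125129}{462400} = - \frac{542501129}{462400}$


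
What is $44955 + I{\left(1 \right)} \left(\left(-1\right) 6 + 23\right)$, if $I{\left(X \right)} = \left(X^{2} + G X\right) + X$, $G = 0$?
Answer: $44989$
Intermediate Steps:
$I{\left(X \right)} = X + X^{2}$ ($I{\left(X \right)} = \left(X^{2} + 0 X\right) + X = \left(X^{2} + 0\right) + X = X^{2} + X = X + X^{2}$)
$44955 + I{\left(1 \right)} \left(\left(-1\right) 6 + 23\right) = 44955 + 1 \left(1 + 1\right) \left(\left(-1\right) 6 + 23\right) = 44955 + 1 \cdot 2 \left(-6 + 23\right) = 44955 + 2 \cdot 17 = 44955 + 34 = 44989$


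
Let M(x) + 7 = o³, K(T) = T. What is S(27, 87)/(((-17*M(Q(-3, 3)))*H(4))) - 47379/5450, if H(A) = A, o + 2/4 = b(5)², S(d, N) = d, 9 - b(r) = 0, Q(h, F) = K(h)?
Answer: -44817268773/5155323950 ≈ -8.6934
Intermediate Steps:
Q(h, F) = h
b(r) = 9 (b(r) = 9 - 1*0 = 9 + 0 = 9)
o = 161/2 (o = -½ + 9² = -½ + 81 = 161/2 ≈ 80.500)
M(x) = 4173225/8 (M(x) = -7 + (161/2)³ = -7 + 4173281/8 = 4173225/8)
S(27, 87)/(((-17*M(Q(-3, 3)))*H(4))) - 47379/5450 = 27/((-17*4173225/8*4)) - 47379/5450 = 27/((-70944825/8*4)) - 47379*1/5450 = 27/(-70944825/2) - 47379/5450 = 27*(-2/70944825) - 47379/5450 = -18/23648275 - 47379/5450 = -44817268773/5155323950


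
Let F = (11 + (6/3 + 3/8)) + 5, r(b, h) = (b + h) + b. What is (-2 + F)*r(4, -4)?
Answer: 131/2 ≈ 65.500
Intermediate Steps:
r(b, h) = h + 2*b
F = 147/8 (F = (11 + (6*(⅓) + 3*(⅛))) + 5 = (11 + (2 + 3/8)) + 5 = (11 + 19/8) + 5 = 107/8 + 5 = 147/8 ≈ 18.375)
(-2 + F)*r(4, -4) = (-2 + 147/8)*(-4 + 2*4) = 131*(-4 + 8)/8 = (131/8)*4 = 131/2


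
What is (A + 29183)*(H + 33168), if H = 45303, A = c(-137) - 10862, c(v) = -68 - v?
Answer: 1443081690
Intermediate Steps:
A = -10793 (A = (-68 - 1*(-137)) - 10862 = (-68 + 137) - 10862 = 69 - 10862 = -10793)
(A + 29183)*(H + 33168) = (-10793 + 29183)*(45303 + 33168) = 18390*78471 = 1443081690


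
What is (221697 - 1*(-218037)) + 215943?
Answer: 655677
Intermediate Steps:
(221697 - 1*(-218037)) + 215943 = (221697 + 218037) + 215943 = 439734 + 215943 = 655677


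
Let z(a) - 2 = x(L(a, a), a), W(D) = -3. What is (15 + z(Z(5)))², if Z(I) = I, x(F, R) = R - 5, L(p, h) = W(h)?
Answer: 289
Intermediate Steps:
L(p, h) = -3
x(F, R) = -5 + R
z(a) = -3 + a (z(a) = 2 + (-5 + a) = -3 + a)
(15 + z(Z(5)))² = (15 + (-3 + 5))² = (15 + 2)² = 17² = 289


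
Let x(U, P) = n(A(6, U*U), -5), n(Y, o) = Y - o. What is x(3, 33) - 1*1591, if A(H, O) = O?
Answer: -1577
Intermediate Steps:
x(U, P) = 5 + U² (x(U, P) = U*U - 1*(-5) = U² + 5 = 5 + U²)
x(3, 33) - 1*1591 = (5 + 3²) - 1*1591 = (5 + 9) - 1591 = 14 - 1591 = -1577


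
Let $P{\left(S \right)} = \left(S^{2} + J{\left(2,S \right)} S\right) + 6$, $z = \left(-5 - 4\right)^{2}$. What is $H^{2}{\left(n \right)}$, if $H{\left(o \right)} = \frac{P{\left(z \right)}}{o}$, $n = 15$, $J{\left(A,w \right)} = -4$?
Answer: $\frac{4330561}{25} \approx 1.7322 \cdot 10^{5}$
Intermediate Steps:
$z = 81$ ($z = \left(-9\right)^{2} = 81$)
$P{\left(S \right)} = 6 + S^{2} - 4 S$ ($P{\left(S \right)} = \left(S^{2} - 4 S\right) + 6 = 6 + S^{2} - 4 S$)
$H{\left(o \right)} = \frac{6243}{o}$ ($H{\left(o \right)} = \frac{6 + 81^{2} - 324}{o} = \frac{6 + 6561 - 324}{o} = \frac{6243}{o}$)
$H^{2}{\left(n \right)} = \left(\frac{6243}{15}\right)^{2} = \left(6243 \cdot \frac{1}{15}\right)^{2} = \left(\frac{2081}{5}\right)^{2} = \frac{4330561}{25}$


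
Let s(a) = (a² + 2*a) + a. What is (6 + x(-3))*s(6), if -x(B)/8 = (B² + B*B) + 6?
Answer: -10044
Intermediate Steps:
x(B) = -48 - 16*B² (x(B) = -8*((B² + B*B) + 6) = -8*((B² + B²) + 6) = -8*(2*B² + 6) = -8*(6 + 2*B²) = -48 - 16*B²)
s(a) = a² + 3*a
(6 + x(-3))*s(6) = (6 + (-48 - 16*(-3)²))*(6*(3 + 6)) = (6 + (-48 - 16*9))*(6*9) = (6 + (-48 - 144))*54 = (6 - 192)*54 = -186*54 = -10044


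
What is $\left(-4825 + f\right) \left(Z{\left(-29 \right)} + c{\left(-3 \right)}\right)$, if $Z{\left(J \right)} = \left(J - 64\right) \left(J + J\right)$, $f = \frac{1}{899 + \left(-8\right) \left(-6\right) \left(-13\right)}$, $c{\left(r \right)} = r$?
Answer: $- \frac{7153177734}{275} \approx -2.6012 \cdot 10^{7}$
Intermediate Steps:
$f = \frac{1}{275}$ ($f = \frac{1}{899 + 48 \left(-13\right)} = \frac{1}{899 - 624} = \frac{1}{275} \approx 0.0036364$)
$Z{\left(J \right)} = 2 J \left(-64 + J\right)$ ($Z{\left(J \right)} = \left(-64 + J\right) 2 J = 2 J \left(-64 + J\right)$)
$\left(-4825 + f\right) \left(Z{\left(-29 \right)} + c{\left(-3 \right)}\right) = \left(-4825 + \frac{1}{275}\right) \left(2 \left(-29\right) \left(-64 - 29\right) - 3\right) = - \frac{1326874 \left(2 \left(-29\right) \left(-93\right) - 3\right)}{275} = - \frac{1326874 \left(5394 - 3\right)}{275} = \left(- \frac{1326874}{275}\right) 5391 = - \frac{7153177734}{275}$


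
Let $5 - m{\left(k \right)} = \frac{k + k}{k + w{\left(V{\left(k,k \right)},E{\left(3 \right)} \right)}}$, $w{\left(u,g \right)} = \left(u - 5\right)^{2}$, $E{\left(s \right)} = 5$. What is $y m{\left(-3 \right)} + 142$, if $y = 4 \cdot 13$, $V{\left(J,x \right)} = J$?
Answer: $\frac{24834}{61} \approx 407.11$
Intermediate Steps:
$w{\left(u,g \right)} = \left(-5 + u\right)^{2}$
$m{\left(k \right)} = 5 - \frac{2 k}{k + \left(-5 + k\right)^{2}}$ ($m{\left(k \right)} = 5 - \frac{k + k}{k + \left(-5 + k\right)^{2}} = 5 - \frac{2 k}{k + \left(-5 + k\right)^{2}}$)
$y = 52$
$y m{\left(-3 \right)} + 142 = 52 \frac{3 \left(-3\right) + 5 \left(-5 - 3\right)^{2}}{-3 + \left(-5 - 3\right)^{2}} + 142 = 52 \frac{-9 + 5 \left(-8\right)^{2}}{-3 + \left(-8\right)^{2}} + 142 = 52 \frac{-9 + 5 \cdot 64}{-3 + 64} + 142 = 52 \frac{-9 + 320}{61} + 142 = 52 \cdot \frac{1}{61} \cdot 311 + 142 = 52 \cdot \frac{311}{61} + 142 = \frac{16172}{61} + 142 = \frac{24834}{61}$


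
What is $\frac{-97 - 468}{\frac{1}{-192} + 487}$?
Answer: $- \frac{108480}{93503} \approx -1.1602$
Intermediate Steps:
$\frac{-97 - 468}{\frac{1}{-192} + 487} = - \frac{565}{- \frac{1}{192} + 487} = - \frac{565}{\frac{93503}{192}} = \left(-565\right) \frac{192}{93503} = - \frac{108480}{93503}$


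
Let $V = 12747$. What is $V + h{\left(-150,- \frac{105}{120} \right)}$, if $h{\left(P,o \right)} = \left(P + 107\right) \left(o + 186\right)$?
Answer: $\frac{38293}{8} \approx 4786.6$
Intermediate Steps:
$h{\left(P,o \right)} = \left(107 + P\right) \left(186 + o\right)$
$V + h{\left(-150,- \frac{105}{120} \right)} = 12747 + \left(19902 + 107 \left(- \frac{105}{120}\right) + 186 \left(-150\right) - 150 \left(- \frac{105}{120}\right)\right) = 12747 + \left(19902 + 107 \left(\left(-105\right) \frac{1}{120}\right) - 27900 - 150 \left(\left(-105\right) \frac{1}{120}\right)\right) = 12747 + \left(19902 + 107 \left(- \frac{7}{8}\right) - 27900 - - \frac{525}{4}\right) = 12747 + \left(19902 - \frac{749}{8} - 27900 + \frac{525}{4}\right) = 12747 - \frac{63683}{8} = \frac{38293}{8}$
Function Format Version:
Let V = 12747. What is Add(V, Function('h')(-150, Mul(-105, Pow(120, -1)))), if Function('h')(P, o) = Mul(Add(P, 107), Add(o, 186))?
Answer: Rational(38293, 8) ≈ 4786.6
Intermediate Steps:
Function('h')(P, o) = Mul(Add(107, P), Add(186, o))
Add(V, Function('h')(-150, Mul(-105, Pow(120, -1)))) = Add(12747, Add(19902, Mul(107, Mul(-105, Pow(120, -1))), Mul(186, -150), Mul(-150, Mul(-105, Pow(120, -1))))) = Add(12747, Add(19902, Mul(107, Mul(-105, Rational(1, 120))), -27900, Mul(-150, Mul(-105, Rational(1, 120))))) = Add(12747, Add(19902, Mul(107, Rational(-7, 8)), -27900, Mul(-150, Rational(-7, 8)))) = Add(12747, Add(19902, Rational(-749, 8), -27900, Rational(525, 4))) = Add(12747, Rational(-63683, 8)) = Rational(38293, 8)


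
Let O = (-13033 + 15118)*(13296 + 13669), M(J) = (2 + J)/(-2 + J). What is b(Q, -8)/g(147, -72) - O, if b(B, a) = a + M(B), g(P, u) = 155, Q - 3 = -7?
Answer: -26143241648/465 ≈ -5.6222e+7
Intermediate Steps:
Q = -4 (Q = 3 - 7 = -4)
M(J) = (2 + J)/(-2 + J)
b(B, a) = a + (2 + B)/(-2 + B)
O = 56222025 (O = 2085*26965 = 56222025)
b(Q, -8)/g(147, -72) - O = ((2 - 4 - 8*(-2 - 4))/(-2 - 4))/155 - 1*56222025 = ((2 - 4 - 8*(-6))/(-6))*(1/155) - 56222025 = -(2 - 4 + 48)/6*(1/155) - 56222025 = -⅙*46*(1/155) - 56222025 = -23/3*1/155 - 56222025 = -23/465 - 56222025 = -26143241648/465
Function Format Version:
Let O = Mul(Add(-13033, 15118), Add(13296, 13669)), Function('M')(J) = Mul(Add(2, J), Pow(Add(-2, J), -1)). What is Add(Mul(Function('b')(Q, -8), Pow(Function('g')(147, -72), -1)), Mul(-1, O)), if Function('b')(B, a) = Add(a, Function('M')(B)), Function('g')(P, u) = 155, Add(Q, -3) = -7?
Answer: Rational(-26143241648, 465) ≈ -5.6222e+7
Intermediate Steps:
Q = -4 (Q = Add(3, -7) = -4)
Function('M')(J) = Mul(Pow(Add(-2, J), -1), Add(2, J))
Function('b')(B, a) = Add(a, Mul(Pow(Add(-2, B), -1), Add(2, B)))
O = 56222025 (O = Mul(2085, 26965) = 56222025)
Add(Mul(Function('b')(Q, -8), Pow(Function('g')(147, -72), -1)), Mul(-1, O)) = Add(Mul(Mul(Pow(Add(-2, -4), -1), Add(2, -4, Mul(-8, Add(-2, -4)))), Pow(155, -1)), Mul(-1, 56222025)) = Add(Mul(Mul(Pow(-6, -1), Add(2, -4, Mul(-8, -6))), Rational(1, 155)), -56222025) = Add(Mul(Mul(Rational(-1, 6), Add(2, -4, 48)), Rational(1, 155)), -56222025) = Add(Mul(Mul(Rational(-1, 6), 46), Rational(1, 155)), -56222025) = Add(Mul(Rational(-23, 3), Rational(1, 155)), -56222025) = Add(Rational(-23, 465), -56222025) = Rational(-26143241648, 465)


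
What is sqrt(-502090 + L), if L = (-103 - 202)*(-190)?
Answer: 2*I*sqrt(111035) ≈ 666.44*I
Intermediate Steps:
L = 57950 (L = -305*(-190) = 57950)
sqrt(-502090 + L) = sqrt(-502090 + 57950) = sqrt(-444140) = 2*I*sqrt(111035)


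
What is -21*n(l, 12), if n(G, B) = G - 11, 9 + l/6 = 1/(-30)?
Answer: 6846/5 ≈ 1369.2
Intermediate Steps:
l = -271/5 (l = -54 + 6/(-30) = -54 + 6*(-1/30) = -54 - 1/5 = -271/5 ≈ -54.200)
n(G, B) = -11 + G
-21*n(l, 12) = -21*(-11 - 271/5) = -21*(-326/5) = 6846/5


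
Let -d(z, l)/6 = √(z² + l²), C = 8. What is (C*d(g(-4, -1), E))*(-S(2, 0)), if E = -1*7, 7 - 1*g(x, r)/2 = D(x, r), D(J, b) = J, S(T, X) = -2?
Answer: -96*√533 ≈ -2216.3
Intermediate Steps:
g(x, r) = 14 - 2*x
E = -7
d(z, l) = -6*√(l² + z²) (d(z, l) = -6*√(z² + l²) = -6*√(l² + z²))
(C*d(g(-4, -1), E))*(-S(2, 0)) = (8*(-6*√((-7)² + (14 - 2*(-4))²)))*(-1*(-2)) = (8*(-6*√(49 + (14 + 8)²)))*2 = (8*(-6*√(49 + 22²)))*2 = (8*(-6*√(49 + 484)))*2 = (8*(-6*√533))*2 = -48*√533*2 = -96*√533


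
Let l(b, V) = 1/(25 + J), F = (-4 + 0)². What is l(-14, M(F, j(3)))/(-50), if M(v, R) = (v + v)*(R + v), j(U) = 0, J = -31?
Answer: 1/300 ≈ 0.0033333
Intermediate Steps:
F = 16 (F = (-4)² = 16)
M(v, R) = 2*v*(R + v) (M(v, R) = (2*v)*(R + v) = 2*v*(R + v))
l(b, V) = -⅙ (l(b, V) = 1/(25 - 31) = 1/(-6) = -⅙)
l(-14, M(F, j(3)))/(-50) = -⅙/(-50) = -⅙*(-1/50) = 1/300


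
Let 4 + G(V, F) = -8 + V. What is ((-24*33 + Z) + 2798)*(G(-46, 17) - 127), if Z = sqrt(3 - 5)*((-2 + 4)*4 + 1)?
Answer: -371110 - 1665*I*sqrt(2) ≈ -3.7111e+5 - 2354.7*I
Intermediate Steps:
Z = 9*I*sqrt(2) (Z = sqrt(-2)*(2*4 + 1) = (I*sqrt(2))*(8 + 1) = (I*sqrt(2))*9 = 9*I*sqrt(2) ≈ 12.728*I)
G(V, F) = -12 + V (G(V, F) = -4 + (-8 + V) = -12 + V)
((-24*33 + Z) + 2798)*(G(-46, 17) - 127) = ((-24*33 + 9*I*sqrt(2)) + 2798)*((-12 - 46) - 127) = ((-792 + 9*I*sqrt(2)) + 2798)*(-58 - 127) = (2006 + 9*I*sqrt(2))*(-185) = -371110 - 1665*I*sqrt(2)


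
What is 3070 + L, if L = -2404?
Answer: 666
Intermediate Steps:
3070 + L = 3070 - 2404 = 666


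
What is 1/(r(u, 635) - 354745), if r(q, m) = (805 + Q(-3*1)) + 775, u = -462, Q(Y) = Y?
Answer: -1/353168 ≈ -2.8315e-6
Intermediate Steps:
r(q, m) = 1577 (r(q, m) = (805 - 3*1) + 775 = (805 - 3) + 775 = 802 + 775 = 1577)
1/(r(u, 635) - 354745) = 1/(1577 - 354745) = 1/(-353168) = -1/353168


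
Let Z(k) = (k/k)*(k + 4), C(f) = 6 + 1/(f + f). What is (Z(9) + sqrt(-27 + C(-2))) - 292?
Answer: -279 + I*sqrt(85)/2 ≈ -279.0 + 4.6098*I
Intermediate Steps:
C(f) = 6 + 1/(2*f)
Z(k) = 4 + k (Z(k) = 1*(4 + k) = 4 + k)
(Z(9) + sqrt(-27 + C(-2))) - 292 = ((4 + 9) + sqrt(-27 + (6 + (1/2)/(-2)))) - 292 = (13 + sqrt(-27 + (6 + (1/2)*(-1/2)))) - 292 = (13 + sqrt(-27 + (6 - 1/4))) - 292 = (13 + sqrt(-27 + 23/4)) - 292 = (13 + sqrt(-85/4)) - 292 = (13 + I*sqrt(85)/2) - 292 = -279 + I*sqrt(85)/2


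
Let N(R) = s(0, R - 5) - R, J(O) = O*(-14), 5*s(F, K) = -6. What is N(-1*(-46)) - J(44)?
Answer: 2844/5 ≈ 568.80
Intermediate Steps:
s(F, K) = -6/5 (s(F, K) = (⅕)*(-6) = -6/5)
J(O) = -14*O
N(R) = -6/5 - R
N(-1*(-46)) - J(44) = (-6/5 - (-1)*(-46)) - (-14)*44 = (-6/5 - 1*46) - 1*(-616) = (-6/5 - 46) + 616 = -236/5 + 616 = 2844/5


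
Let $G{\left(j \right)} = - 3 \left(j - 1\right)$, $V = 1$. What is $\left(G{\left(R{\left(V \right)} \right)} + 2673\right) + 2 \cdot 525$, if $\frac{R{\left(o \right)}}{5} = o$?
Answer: $3711$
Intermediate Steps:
$R{\left(o \right)} = 5 o$
$G{\left(j \right)} = 3 - 3 j$ ($G{\left(j \right)} = - 3 \left(-1 + j\right) = 3 - 3 j$)
$\left(G{\left(R{\left(V \right)} \right)} + 2673\right) + 2 \cdot 525 = \left(\left(3 - 3 \cdot 5 \cdot 1\right) + 2673\right) + 2 \cdot 525 = \left(\left(3 - 15\right) + 2673\right) + 1050 = \left(-12 + 2673\right) + 1050 = 2661 + 1050 = 3711$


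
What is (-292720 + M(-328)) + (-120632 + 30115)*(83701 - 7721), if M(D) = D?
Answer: -6877774708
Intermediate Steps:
(-292720 + M(-328)) + (-120632 + 30115)*(83701 - 7721) = (-292720 - 328) + (-120632 + 30115)*(83701 - 7721) = -293048 - 90517*75980 = -293048 - 6877481660 = -6877774708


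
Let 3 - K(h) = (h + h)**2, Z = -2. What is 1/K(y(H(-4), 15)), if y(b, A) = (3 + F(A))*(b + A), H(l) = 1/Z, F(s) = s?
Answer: -1/272481 ≈ -3.6700e-6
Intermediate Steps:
H(l) = -1/2 (H(l) = 1/(-2) = 1*(-1/2) = -1/2)
y(b, A) = (3 + A)*(A + b) (y(b, A) = (3 + A)*(b + A) = (3 + A)*(A + b))
K(h) = 3 - 4*h**2 (K(h) = 3 - (h + h)**2 = 3 - (2*h)**2 = 3 - 4*h**2)
1/K(y(H(-4), 15)) = 1/(3 - 4*(15**2 + 3*15 + 3*(-1/2) + 15*(-1/2))**2) = 1/(3 - 4*(225 + 45 - 3/2 - 15/2)**2) = 1/(3 - 4*261**2) = 1/(3 - 4*68121) = 1/(3 - 272484) = 1/(-272481) = -1/272481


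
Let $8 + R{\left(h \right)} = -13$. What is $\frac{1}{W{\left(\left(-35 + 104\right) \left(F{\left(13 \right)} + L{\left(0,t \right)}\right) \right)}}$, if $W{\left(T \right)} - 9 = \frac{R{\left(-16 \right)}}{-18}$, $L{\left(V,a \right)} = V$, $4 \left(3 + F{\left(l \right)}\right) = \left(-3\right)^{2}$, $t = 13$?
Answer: $\frac{6}{61} \approx 0.098361$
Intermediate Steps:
$F{\left(l \right)} = - \frac{3}{4}$ ($F{\left(l \right)} = -3 + \frac{\left(-3\right)^{2}}{4} = -3 + \frac{1}{4} \cdot 9 = -3 + \frac{9}{4} = - \frac{3}{4}$)
$R{\left(h \right)} = -21$ ($R{\left(h \right)} = -8 - 13 = -21$)
$W{\left(T \right)} = \frac{61}{6}$ ($W{\left(T \right)} = 9 - \frac{21}{-18} = 9 - - \frac{7}{6} = 9 + \frac{7}{6} = \frac{61}{6}$)
$\frac{1}{W{\left(\left(-35 + 104\right) \left(F{\left(13 \right)} + L{\left(0,t \right)}\right) \right)}} = \frac{1}{\frac{61}{6}} = \frac{6}{61}$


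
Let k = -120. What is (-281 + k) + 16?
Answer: -385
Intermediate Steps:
(-281 + k) + 16 = (-281 - 120) + 16 = -401 + 16 = -385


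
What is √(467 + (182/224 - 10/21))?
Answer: 5*√131901/84 ≈ 21.618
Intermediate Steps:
√(467 + (182/224 - 10/21)) = √(467 + (182*(1/224) - 10*1/21)) = √(467 + (13/16 - 10/21)) = √(467 + 113/336) = √(157025/336) = 5*√131901/84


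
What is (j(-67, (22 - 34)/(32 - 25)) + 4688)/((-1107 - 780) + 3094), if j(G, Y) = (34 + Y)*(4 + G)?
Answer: 2654/1207 ≈ 2.1988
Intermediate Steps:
j(G, Y) = (4 + G)*(34 + Y)
(j(-67, (22 - 34)/(32 - 25)) + 4688)/((-1107 - 780) + 3094) = ((136 + 4*((22 - 34)/(32 - 25)) + 34*(-67) - 67*(22 - 34)/(32 - 25)) + 4688)/((-1107 - 780) + 3094) = ((136 + 4*(-12/7) - 2278 - (-804)/7) + 4688)/(-1887 + 3094) = ((136 + 4*(-12*⅐) - 2278 - (-804)/7) + 4688)/1207 = ((136 + 4*(-12/7) - 2278 - 67*(-12/7)) + 4688)*(1/1207) = ((136 - 48/7 - 2278 + 804/7) + 4688)*(1/1207) = (-2034 + 4688)*(1/1207) = 2654*(1/1207) = 2654/1207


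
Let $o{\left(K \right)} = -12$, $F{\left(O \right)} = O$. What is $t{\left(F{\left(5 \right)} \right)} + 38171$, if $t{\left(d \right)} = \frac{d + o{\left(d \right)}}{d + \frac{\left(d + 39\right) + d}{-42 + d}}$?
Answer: $\frac{5190997}{136} \approx 38169.0$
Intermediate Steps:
$t{\left(d \right)} = \frac{-12 + d}{d + \frac{39 + 2 d}{-42 + d}}$ ($t{\left(d \right)} = \frac{d - 12}{d + \frac{\left(d + 39\right) + d}{-42 + d}} = \frac{-12 + d}{d + \frac{\left(39 + d\right) + d}{-42 + d}} = \frac{-12 + d}{d + \frac{39 + 2 d}{-42 + d}}$)
$t{\left(F{\left(5 \right)} \right)} + 38171 = \frac{504 + 5^{2} - 270}{39 + 5^{2} - 200} + 38171 = \frac{504 + 25 - 270}{39 + 25 - 200} + 38171 = \frac{1}{-136} \cdot 259 + 38171 = \left(- \frac{1}{136}\right) 259 + 38171 = - \frac{259}{136} + 38171 = \frac{5190997}{136}$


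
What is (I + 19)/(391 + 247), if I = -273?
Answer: -127/319 ≈ -0.39812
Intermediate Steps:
(I + 19)/(391 + 247) = (-273 + 19)/(391 + 247) = -254/638 = -254*1/638 = -127/319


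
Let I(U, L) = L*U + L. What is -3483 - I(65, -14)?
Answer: -2559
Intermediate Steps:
I(U, L) = L + L*U
-3483 - I(65, -14) = -3483 - (-14)*(1 + 65) = -3483 - (-14)*66 = -3483 - 1*(-924) = -3483 + 924 = -2559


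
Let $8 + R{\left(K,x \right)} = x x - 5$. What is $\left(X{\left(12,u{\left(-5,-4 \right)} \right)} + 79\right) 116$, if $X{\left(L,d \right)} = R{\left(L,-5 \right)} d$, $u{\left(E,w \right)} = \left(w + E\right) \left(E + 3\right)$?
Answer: $34220$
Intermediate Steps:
$R{\left(K,x \right)} = -13 + x^{2}$ ($R{\left(K,x \right)} = -8 + \left(x x - 5\right) = -8 + \left(x^{2} - 5\right) = -8 + \left(-5 + x^{2}\right) = -13 + x^{2}$)
$u{\left(E,w \right)} = \left(3 + E\right) \left(E + w\right)$ ($u{\left(E,w \right)} = \left(E + w\right) \left(3 + E\right) = \left(3 + E\right) \left(E + w\right)$)
$X{\left(L,d \right)} = 12 d$ ($X{\left(L,d \right)} = \left(-13 + \left(-5\right)^{2}\right) d = \left(-13 + 25\right) d = 12 d$)
$\left(X{\left(12,u{\left(-5,-4 \right)} \right)} + 79\right) 116 = \left(12 \left(\left(-5\right)^{2} + 3 \left(-5\right) + 3 \left(-4\right) - -20\right) + 79\right) 116 = \left(12 \left(25 - 15 - 12 + 20\right) + 79\right) 116 = \left(12 \cdot 18 + 79\right) 116 = \left(216 + 79\right) 116 = 295 \cdot 116 = 34220$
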